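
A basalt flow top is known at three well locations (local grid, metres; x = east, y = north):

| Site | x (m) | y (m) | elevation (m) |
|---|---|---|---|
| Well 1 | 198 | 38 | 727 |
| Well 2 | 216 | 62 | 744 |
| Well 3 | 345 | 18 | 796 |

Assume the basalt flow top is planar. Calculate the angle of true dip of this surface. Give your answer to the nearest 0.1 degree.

Two edge vectors: Well 1→Well 2 = (18, 24, 17), Well 1→Well 3 = (147, -20, 69).
Normal n = (Well 1→Well 2) × (Well 1→Well 3) = (1996, 1257, -3888).
So ∂z/∂x = −n_x/n_z = 0.51337 and ∂z/∂y = −n_y/n_z = 0.32330.
Gradient magnitude |∇z| = √(a² + b²) = √(0.26355 + 0.10452) = 0.60669.
True dip = arctan(0.60669) = 31.2°, dipping toward WSW (azimuth ≈ 238°).

31.2°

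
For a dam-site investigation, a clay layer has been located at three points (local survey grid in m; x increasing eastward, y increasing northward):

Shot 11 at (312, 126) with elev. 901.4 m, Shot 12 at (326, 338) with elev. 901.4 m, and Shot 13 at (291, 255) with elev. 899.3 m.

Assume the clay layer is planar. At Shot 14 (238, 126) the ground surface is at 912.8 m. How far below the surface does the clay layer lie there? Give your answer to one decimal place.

16.7 m

Two edge vectors: Shot 11→Shot 12 = (14, 212, 0), Shot 11→Shot 13 = (-21, 129, -2.1).
Normal n = (Shot 11→Shot 12) × (Shot 11→Shot 13) = (-445.2, 29.4, 6258).
So ∂z/∂x = −n_x/n_z = 0.07114 and ∂z/∂y = −n_y/n_z = −0.00470.
Intercept c from Shot 11: 901.4 − 22.20 + 0.59 = 879.80.
At (238, 126): z_contact = 16.93 − 0.59 + 879.80 = 896.14 m.
Depth below ground = 912.8 − 896.14 = 16.7 m.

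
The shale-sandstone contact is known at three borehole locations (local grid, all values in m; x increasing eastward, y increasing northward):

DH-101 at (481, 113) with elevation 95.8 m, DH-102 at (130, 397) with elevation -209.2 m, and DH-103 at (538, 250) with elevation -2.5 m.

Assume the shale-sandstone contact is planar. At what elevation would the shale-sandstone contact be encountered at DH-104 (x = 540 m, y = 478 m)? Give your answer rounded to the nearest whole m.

-186 m

Let the plane be z = a·x + b·y + c.
DH-102−DH-101: −351a + 284b = −305;  DH-103−DH-101: 57a + 137b = −98.3.
Solving gives a = 0.21576, b = −0.80729.
Then c = 95.8 − a·481 − b·113 = 83.24.
At (540, 478): z = 116.5 − 385.9 + 83.24 = -186.1 m.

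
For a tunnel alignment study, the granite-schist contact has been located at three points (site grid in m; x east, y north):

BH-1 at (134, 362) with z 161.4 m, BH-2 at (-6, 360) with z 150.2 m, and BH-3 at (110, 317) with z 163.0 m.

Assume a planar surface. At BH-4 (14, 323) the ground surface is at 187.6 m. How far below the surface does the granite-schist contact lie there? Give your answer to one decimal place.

Let the plane be z = a·x + b·y + c.
BH-2−BH-1: −140a − 2b = −11.2;  BH-3−BH-1: −24a − 45b = 1.6.
Solving gives a = 0.08113, b = −0.07882.
Then c = 161.4 − a·134 − b·362 = 179.06.
At (14, 323): z_contact = 1.14 − 25.46 + 179.06 = 154.74 m.
Depth below ground = 187.6 − 154.74 = 32.9 m.

32.9 m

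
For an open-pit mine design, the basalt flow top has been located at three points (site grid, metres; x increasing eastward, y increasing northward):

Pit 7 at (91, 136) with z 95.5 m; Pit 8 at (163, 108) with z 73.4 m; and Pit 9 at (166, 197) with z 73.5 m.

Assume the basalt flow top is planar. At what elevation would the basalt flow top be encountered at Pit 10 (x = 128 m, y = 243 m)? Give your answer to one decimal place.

85.5 m

Two edge vectors: Pit 7→Pit 8 = (72, -28, -22.1), Pit 7→Pit 9 = (75, 61, -22).
Normal n = (Pit 7→Pit 8) × (Pit 7→Pit 9) = (1964.1, -73.5, 6492).
So ∂z/∂x = −n_x/n_z = −0.30254 and ∂z/∂y = −n_y/n_z = 0.01132.
Intercept c from Pit 7: 95.5 + 27.53 − 1.54 = 121.49.
At (128, 243): z = −38.7 + 2.8 + 121.49 = 85.5 m.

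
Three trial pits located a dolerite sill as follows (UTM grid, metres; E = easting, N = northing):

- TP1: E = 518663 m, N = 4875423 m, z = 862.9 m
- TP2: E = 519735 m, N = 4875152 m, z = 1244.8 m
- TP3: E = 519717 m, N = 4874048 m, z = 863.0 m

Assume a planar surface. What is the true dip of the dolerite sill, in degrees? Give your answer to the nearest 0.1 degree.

Let the plane be z = a·E + b·N + c.
TP2−TP1: 1072a − 271b = 381.9;  TP3−TP1: 1054a − 1375b = 0.1.
Solving gives a = 0.44185, b = 0.33863.
Gradient magnitude |∇z| = √(a² + b²) = √(0.19524 + 0.11467) = 0.55669.
True dip = arctan(0.55669) = 29.1°, dipping toward SW (azimuth ≈ 233°).

29.1°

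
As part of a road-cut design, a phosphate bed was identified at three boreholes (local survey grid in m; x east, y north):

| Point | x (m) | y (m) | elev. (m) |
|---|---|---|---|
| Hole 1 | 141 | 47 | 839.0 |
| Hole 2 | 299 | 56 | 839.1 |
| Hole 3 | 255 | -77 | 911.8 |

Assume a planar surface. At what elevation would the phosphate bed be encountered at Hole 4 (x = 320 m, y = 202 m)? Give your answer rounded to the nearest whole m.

Two edge vectors: Hole 1→Hole 2 = (158, 9, 0.1), Hole 1→Hole 3 = (114, -124, 72.8).
Normal n = (Hole 1→Hole 2) × (Hole 1→Hole 3) = (667.6, -11491, -20618).
So ∂z/∂x = −n_x/n_z = 0.03238 and ∂z/∂y = −n_y/n_z = −0.55733.
Intercept c from Hole 1: 839 − 4.57 + 26.19 = 860.63.
At (320, 202): z = 10.4 − 112.6 + 860.63 = 758.4 m.

758 m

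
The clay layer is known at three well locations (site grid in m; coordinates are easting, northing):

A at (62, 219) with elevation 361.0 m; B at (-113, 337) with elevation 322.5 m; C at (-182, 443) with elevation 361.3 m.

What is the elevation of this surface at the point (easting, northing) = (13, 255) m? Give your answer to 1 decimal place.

352.9 m

Let the plane be z = a·easting + b·northing + c.
B−A: −175a + 118b = −38.5;  C−A: −244a + 224b = 0.3.
Solving gives a = 0.83199, b = 0.90762.
Then c = 361 − a·62 − b·219 = 110.65.
At (13, 255): z = 10.8 + 231.4 + 110.65 = 352.9 m.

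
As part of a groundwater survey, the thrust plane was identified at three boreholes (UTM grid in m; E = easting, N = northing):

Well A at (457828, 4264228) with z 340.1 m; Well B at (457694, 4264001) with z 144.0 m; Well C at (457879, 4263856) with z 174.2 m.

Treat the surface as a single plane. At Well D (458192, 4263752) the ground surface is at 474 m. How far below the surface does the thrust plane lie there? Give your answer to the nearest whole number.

175 m

Let the plane be z = a·E + b·N + c.
Well B−Well A: −134a − 227b = −196.1;  Well C−Well A: 51a − 372b = −165.9.
Solving gives a = 0.57452015, b = 0.52473260.
Then c = 340.1 − a·457828 − b·4264228 = −2500270.76.
At (458192, 4263752): z_contact = 263240.5 + 2237329.7 − 2500270.76 = 299.5 m.
Depth below ground = 474 − 299.5 = 175 m.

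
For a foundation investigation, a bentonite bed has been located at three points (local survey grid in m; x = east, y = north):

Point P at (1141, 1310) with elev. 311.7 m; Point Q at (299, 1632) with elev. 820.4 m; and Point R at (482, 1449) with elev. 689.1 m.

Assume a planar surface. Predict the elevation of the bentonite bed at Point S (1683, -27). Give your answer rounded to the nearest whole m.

-223 m

Let the plane be z = a·x + b·y + c.
Point Q−Point P: −842a + 322b = 508.7;  Point R−Point P: −659a + 139b = 377.4.
Solving gives a = −0.53398, b = 0.18351.
Then c = 311.7 − a·1141 − b·1310 = 680.58.
At (1683, -27): z = −898.7 − 5.0 + 680.58 = -223.1 m.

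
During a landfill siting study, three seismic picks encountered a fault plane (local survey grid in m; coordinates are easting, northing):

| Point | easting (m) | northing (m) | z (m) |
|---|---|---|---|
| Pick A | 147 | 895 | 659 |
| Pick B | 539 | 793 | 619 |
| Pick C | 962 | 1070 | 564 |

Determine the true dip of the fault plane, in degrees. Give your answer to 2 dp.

6.51°

Let the plane be z = a·easting + b·northing + c.
Pick B−Pick A: 392a − 102b = −40;  Pick C−Pick A: 815a + 175b = −95.
Solving gives a = −0.11000, b = −0.03058.
Gradient magnitude |∇z| = √(a² + b²) = √(0.01210 + 0.00094) = 0.11417.
True dip = arctan(0.11417) = 6.51°, dipping toward ENE (azimuth ≈ 074°).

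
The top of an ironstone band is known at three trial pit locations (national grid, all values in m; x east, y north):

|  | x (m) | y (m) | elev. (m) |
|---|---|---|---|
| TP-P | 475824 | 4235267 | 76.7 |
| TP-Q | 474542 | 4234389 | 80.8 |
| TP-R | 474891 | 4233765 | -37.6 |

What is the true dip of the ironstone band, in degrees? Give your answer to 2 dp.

9.46°

Two edge vectors: TP-P→TP-Q = (-1282, -878, 4.1), TP-P→TP-R = (-933, -1502, -114.3).
Normal n = (TP-P→TP-Q) × (TP-P→TP-R) = (106513.6, -150357.9, 1106390).
So ∂z/∂x = −n_x/n_z = −0.09627 and ∂z/∂y = −n_y/n_z = 0.13590.
Gradient magnitude |∇z| = √(a² + b²) = √(0.00927 + 0.01847) = 0.16654.
True dip = arctan(0.16654) = 9.46°, dipping toward SE (azimuth ≈ 145°).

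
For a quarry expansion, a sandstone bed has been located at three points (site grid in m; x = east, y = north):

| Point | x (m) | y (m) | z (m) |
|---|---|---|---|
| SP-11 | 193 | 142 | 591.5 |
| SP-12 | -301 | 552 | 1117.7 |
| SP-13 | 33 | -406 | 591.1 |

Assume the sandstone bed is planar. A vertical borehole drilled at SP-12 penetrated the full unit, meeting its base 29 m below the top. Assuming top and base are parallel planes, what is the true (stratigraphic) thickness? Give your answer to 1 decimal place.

Two edge vectors: SP-11→SP-12 = (-494, 410, 526.2), SP-11→SP-13 = (-160, -548, -0.4).
Normal n = (SP-11→SP-12) × (SP-11→SP-13) = (288193.6, -84389.6, 336312).
So ∂z/∂x = −n_x/n_z = −0.85692 and ∂z/∂y = −n_y/n_z = 0.25093.
|∇z| = √(a²+b²) = 0.89291, so dip δ = arctan(0.89291) = 41.76°.
True thickness = vertical thickness × cos δ = 29 × cos 41.76° = 21.6 m.

21.6 m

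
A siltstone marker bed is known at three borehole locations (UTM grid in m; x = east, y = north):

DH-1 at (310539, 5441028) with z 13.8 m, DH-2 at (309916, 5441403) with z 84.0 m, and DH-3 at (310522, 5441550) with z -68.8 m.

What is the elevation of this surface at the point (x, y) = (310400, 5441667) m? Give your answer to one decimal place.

Let the plane be z = a·x + b·y + c.
DH-2−DH-1: −623a + 375b = 70.2;  DH-3−DH-1: −17a + 522b = −82.6.
Solving gives a = −0.212085399, b = −0.165144544.
Then c = 13.8 − a·310539 − b·5441028 = 964430.67.
At (310400, 5441667): z = −65831.3 − 898661.6 + 964430.67 = -62.2 m.

-62.2 m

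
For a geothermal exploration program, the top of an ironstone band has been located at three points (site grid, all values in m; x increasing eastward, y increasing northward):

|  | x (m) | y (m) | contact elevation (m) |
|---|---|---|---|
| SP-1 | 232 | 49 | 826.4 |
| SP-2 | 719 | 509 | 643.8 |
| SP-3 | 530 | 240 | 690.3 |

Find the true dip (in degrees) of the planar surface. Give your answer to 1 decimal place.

Two edge vectors: SP-1→SP-2 = (487, 460, -182.6), SP-1→SP-3 = (298, 191, -136.1).
Normal n = (SP-1→SP-2) × (SP-1→SP-3) = (-27729.4, 11865.9, -44063).
So ∂z/∂x = −n_x/n_z = −0.62931 and ∂z/∂y = −n_y/n_z = 0.26929.
Gradient magnitude |∇z| = √(a² + b²) = √(0.39603 + 0.07252) = 0.68451.
True dip = arctan(0.68451) = 34.4°, dipping toward ESE (azimuth ≈ 113°).

34.4°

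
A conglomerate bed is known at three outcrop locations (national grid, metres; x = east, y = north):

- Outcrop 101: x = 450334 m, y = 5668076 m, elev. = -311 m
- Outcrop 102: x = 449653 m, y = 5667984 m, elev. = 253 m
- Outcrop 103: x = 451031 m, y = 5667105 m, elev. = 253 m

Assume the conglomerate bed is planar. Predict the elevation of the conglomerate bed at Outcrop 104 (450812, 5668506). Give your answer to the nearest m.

Two edge vectors: Outcrop 101→Outcrop 102 = (-681, -92, 564), Outcrop 101→Outcrop 103 = (697, -971, 564).
Normal n = (Outcrop 101→Outcrop 102) × (Outcrop 101→Outcrop 103) = (495756, 777192, 725375).
So ∂z/∂x = −n_x/n_z = −0.68344787 and ∂z/∂y = −n_y/n_z = −1.07143478.
Intercept c from Outcrop 101: -311 + 307779.81 + 6072973.73 = 6380442.55.
At (450812, 5668506): z = −308106.5 − 6073434.5 + 6380442.55 = -1098.4 m.

-1098 m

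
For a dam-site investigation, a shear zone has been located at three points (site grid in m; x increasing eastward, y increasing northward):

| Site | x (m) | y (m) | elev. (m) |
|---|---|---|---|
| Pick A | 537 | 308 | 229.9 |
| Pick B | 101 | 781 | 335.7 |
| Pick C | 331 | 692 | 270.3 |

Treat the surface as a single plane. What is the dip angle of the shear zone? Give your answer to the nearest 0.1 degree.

17.4°

Two edge vectors: Pick A→Pick B = (-436, 473, 105.8), Pick A→Pick C = (-206, 384, 40.4).
Normal n = (Pick A→Pick B) × (Pick A→Pick C) = (-21518, -4180.4, -69986).
So ∂z/∂x = −n_x/n_z = −0.30746 and ∂z/∂y = −n_y/n_z = −0.05973.
Gradient magnitude |∇z| = √(a² + b²) = √(0.09453 + 0.00357) = 0.31321.
True dip = arctan(0.31321) = 17.4°, dipping toward E (azimuth ≈ 079°).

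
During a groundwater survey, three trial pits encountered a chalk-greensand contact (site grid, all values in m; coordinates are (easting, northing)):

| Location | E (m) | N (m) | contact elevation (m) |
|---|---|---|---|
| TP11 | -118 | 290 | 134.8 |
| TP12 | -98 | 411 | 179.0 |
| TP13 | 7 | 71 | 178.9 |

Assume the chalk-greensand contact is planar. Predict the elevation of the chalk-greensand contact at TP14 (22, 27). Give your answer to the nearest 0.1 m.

180.0 m

Let the plane be z = a·E + b·N + c.
TP12−TP11: 20a + 121b = 44.2;  TP13−TP11: 125a − 219b = 44.1.
Solving gives a = 0.76985, b = 0.23804.
Then c = 134.8 − a·-118 − b·290 = 156.61.
At (22, 27): z = 16.9 + 6.4 + 156.61 = 180.0 m.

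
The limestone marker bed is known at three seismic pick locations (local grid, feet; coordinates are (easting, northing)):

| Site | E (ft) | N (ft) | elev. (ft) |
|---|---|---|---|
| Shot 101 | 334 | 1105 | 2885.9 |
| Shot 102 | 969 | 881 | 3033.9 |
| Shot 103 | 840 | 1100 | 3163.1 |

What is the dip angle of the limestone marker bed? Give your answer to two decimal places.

Let the plane be z = a·E + b·N + c.
Shot 102−Shot 101: 635a − 224b = 148;  Shot 103−Shot 101: 506a − 5b = 277.2.
Solving gives a = 0.55690, b = 0.91799.
Gradient magnitude |∇z| = √(a² + b²) = √(0.31013 + 0.84270) = 1.07370.
True dip = arctan(1.07370) = 47.04°, dipping toward SSW (azimuth ≈ 211°).

47.04°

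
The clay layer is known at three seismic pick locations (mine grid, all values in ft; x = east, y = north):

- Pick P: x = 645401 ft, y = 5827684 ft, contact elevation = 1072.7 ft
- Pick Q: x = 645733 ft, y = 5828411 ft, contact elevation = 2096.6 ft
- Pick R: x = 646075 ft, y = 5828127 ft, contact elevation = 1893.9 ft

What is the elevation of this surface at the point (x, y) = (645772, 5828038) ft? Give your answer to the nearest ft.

1659 ft

Two edge vectors: Pick P→Pick Q = (332, 727, 1023.9), Pick P→Pick R = (674, 443, 821.2).
Normal n = (Pick P→Pick Q) × (Pick P→Pick R) = (143424.7, 417470.2, -342922).
So ∂z/∂x = −n_x/n_z = 0.41824292 and ∂z/∂y = −n_y/n_z = 1.21739113.
Intercept c from Pick P: 1072.7 − 269934.40 − 7094570.79 = −7363432.49.
At (645772, 5828038): z = 270089.6 + 7095001.7 − 7363432.49 = 1658.8 ft.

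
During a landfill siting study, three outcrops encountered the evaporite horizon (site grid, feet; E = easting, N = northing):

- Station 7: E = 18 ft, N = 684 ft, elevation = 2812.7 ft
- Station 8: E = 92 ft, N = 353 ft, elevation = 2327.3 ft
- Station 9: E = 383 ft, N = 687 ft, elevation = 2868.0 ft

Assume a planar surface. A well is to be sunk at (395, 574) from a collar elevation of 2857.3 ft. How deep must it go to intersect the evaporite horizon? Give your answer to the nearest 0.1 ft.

156.9 ft

Let the plane be z = a·E + b·N + c.
Station 8−Station 7: 74a − 331b = −485.4;  Station 9−Station 7: 365a + 3b = 55.3.
Solving gives a = 0.13920, b = 1.49759.
Then c = 2812.7 − a·18 − b·684 = 1785.85.
At (395, 574): z_contact = 54.98 + 859.61 + 1785.85 = 2700.44 ft.
Depth below ground = 2857.3 − 2700.44 = 156.9 ft.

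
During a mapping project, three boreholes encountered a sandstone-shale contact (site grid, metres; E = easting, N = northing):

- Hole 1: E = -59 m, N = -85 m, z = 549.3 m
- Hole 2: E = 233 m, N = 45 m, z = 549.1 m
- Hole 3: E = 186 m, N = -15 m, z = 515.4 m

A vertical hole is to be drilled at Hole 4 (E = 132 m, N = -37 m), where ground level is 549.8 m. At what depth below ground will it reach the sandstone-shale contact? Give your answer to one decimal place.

Two edge vectors: Hole 1→Hole 2 = (292, 130, -0.2), Hole 1→Hole 3 = (245, 70, -33.9).
Normal n = (Hole 1→Hole 2) × (Hole 1→Hole 3) = (-4393, 9849.8, -11410).
So ∂z/∂E = −n_x/n_z = −0.38501 and ∂z/∂N = −n_y/n_z = 0.86326.
Intercept c from Hole 1: 549.3 − 22.72 + 73.38 = 599.96.
At (132, -37): z_contact = −50.82 − 31.94 + 599.96 = 517.20 m.
Depth below ground = 549.8 − 517.20 = 32.6 m.

32.6 m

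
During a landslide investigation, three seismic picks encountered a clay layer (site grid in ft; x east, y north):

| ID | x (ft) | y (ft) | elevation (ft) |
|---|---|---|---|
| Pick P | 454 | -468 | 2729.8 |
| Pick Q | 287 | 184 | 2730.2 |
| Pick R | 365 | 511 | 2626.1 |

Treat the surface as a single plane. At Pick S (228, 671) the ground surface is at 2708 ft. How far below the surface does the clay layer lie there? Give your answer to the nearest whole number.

Two edge vectors: Pick P→Pick Q = (-167, 652, 0.4), Pick P→Pick R = (-89, 979, -103.7).
Normal n = (Pick P→Pick Q) × (Pick P→Pick R) = (-68004, -17353.5, -105465).
So ∂z/∂x = −n_x/n_z = −0.64480 and ∂z/∂y = −n_y/n_z = −0.16454.
Intercept c from Pick P: 2729.8 + 292.74 − 77.01 = 2945.53.
At (228, 671): z_contact = −147.0 − 110.4 + 2945.53 = 2688.1 ft.
Depth below ground = 2708 − 2688.1 = 20 ft.

20 ft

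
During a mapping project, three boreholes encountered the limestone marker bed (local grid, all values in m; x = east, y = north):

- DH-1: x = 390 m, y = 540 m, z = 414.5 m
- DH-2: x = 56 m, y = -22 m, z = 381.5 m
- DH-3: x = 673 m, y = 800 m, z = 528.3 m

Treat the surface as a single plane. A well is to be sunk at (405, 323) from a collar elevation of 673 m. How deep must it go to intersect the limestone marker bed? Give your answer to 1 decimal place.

160.8 m

Let the plane be z = a·x + b·y + c.
DH-2−DH-1: −334a − 562b = −33;  DH-3−DH-1: 283a + 260b = 113.8.
Solving gives a = 0.76691, b = −0.39706.
Then c = 414.5 − a·390 − b·540 = 329.82.
At (405, 323): z_contact = 310.60 − 128.25 + 329.82 = 512.17 m.
Depth below ground = 673 − 512.17 = 160.8 m.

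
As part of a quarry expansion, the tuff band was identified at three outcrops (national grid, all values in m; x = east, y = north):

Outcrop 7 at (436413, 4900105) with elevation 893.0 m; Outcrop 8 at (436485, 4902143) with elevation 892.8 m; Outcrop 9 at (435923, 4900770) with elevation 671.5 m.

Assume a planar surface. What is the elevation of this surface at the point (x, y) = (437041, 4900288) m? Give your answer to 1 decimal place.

Let the plane be z = a·x + b·y + c.
Outcrop 8−Outcrop 7: 72a + 2038b = −0.2;  Outcrop 9−Outcrop 7: −490a + 665b = −221.5.
Solving gives a = 0.431231725, b = −0.015333015.
Then c = 893 − a·436413 − b·4900105 = −112168.75.
At (437041, 4900288): z = 188465.9 − 75136.2 − 112168.75 = 1161.0 m.

1161.0 m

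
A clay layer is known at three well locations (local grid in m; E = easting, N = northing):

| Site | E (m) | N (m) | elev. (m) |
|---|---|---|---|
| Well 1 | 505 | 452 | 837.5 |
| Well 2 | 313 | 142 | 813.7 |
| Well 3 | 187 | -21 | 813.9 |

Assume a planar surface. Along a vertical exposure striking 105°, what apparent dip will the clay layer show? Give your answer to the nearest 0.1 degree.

Let the plane be z = a·E + b·N + c.
Well 2−Well 1: −192a − 310b = −23.8;  Well 3−Well 1: −318a − 473b = −23.6.
Solving gives a = −0.50765, b = 0.39119.
Unit vector along 105° is (sin 105°, cos 105°) = (0.9659, -0.2588).
Slope in that direction = a·(0.9659) + b·(-0.2588) = −0.59160.
Apparent dip = arctan|0.59160| = 30.6° (true dip is 32.7°, so apparent ≤ true as expected).

30.6°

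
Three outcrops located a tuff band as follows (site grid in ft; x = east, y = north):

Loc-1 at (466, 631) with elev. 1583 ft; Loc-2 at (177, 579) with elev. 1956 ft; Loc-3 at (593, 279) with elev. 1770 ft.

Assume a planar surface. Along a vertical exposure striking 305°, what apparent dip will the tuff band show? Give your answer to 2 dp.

20.92°

Let the plane be z = a·x + b·y + c.
Loc-2−Loc-1: −289a − 52b = 373;  Loc-3−Loc-1: 127a − 352b = 187.
Solving gives a = −1.12222, b = −0.93614.
Unit vector along 305° is (sin 305°, cos 305°) = (-0.8192, 0.5736).
Slope in that direction = a·(-0.8192) + b·(0.5736) = 0.38232.
Apparent dip = arctan|0.38232| = 20.92° (true dip is 55.6°, so apparent ≤ true as expected).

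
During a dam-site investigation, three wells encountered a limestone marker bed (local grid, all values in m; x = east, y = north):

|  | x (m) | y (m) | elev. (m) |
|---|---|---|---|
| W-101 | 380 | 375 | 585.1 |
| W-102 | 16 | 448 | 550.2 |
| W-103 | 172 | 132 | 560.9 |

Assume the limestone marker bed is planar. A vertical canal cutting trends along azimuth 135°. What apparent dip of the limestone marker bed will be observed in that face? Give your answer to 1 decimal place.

Let the plane be z = a·x + b·y + c.
W-102−W-101: −364a + 73b = −34.9;  W-103−W-101: −208a − 243b = −24.2.
Solving gives a = 0.09888, b = 0.01495.
Unit vector along 135° is (sin 135°, cos 135°) = (0.7071, -0.7071).
Slope in that direction = a·(0.7071) + b·(-0.7071) = 0.05934.
Apparent dip = arctan|0.05934| = 3.4° (true dip is 5.7°, so apparent ≤ true as expected).

3.4°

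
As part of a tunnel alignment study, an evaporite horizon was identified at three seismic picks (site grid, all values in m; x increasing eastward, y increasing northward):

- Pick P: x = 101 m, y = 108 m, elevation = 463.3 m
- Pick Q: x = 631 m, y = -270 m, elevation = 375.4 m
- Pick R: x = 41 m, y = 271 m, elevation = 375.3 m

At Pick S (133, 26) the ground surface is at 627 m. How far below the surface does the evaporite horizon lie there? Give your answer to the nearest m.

121 m

Let the plane be z = a·x + b·y + c.
Pick Q−Pick P: 530a − 378b = −87.9;  Pick R−Pick P: −60a + 163b = −88.
Solving gives a = −0.74701, b = −0.81485.
Then c = 463.3 − a·101 − b·108 = 626.75.
At (133, 26): z_contact = −99.4 − 21.2 + 626.75 = 506.2 m.
Depth below ground = 627 − 506.2 = 121 m.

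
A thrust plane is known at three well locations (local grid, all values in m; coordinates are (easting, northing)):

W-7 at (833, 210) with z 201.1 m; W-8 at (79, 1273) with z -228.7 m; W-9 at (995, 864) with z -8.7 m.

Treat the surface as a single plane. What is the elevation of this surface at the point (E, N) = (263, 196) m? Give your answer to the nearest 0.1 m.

156.1 m

Let the plane be z = a·E + b·N + c.
W-8−W-7: −754a + 1063b = −429.8;  W-9−W-7: 162a + 654b = −209.8.
Solving gives a = 0.087284, b = −0.342416.
Then c = 201.1 − a·833 − b·210 = 200.30.
At (263, 196): z = 23.0 − 67.1 + 200.30 = 156.1 m.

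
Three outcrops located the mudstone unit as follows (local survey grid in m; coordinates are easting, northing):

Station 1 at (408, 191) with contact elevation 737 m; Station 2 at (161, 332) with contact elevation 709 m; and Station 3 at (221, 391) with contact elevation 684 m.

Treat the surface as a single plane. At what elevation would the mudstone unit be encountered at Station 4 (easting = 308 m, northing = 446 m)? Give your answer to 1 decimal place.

Let the plane be z = a·easting + b·northing + c.
Station 2−Station 1: −247a + 141b = −28;  Station 3−Station 1: −187a + 200b = −53.
Solving gives a = −0.08132, b = −0.34103.
Then c = 737 − a·408 − b·191 = 835.31.
At (308, 446): z = −25.0 − 152.1 + 835.31 = 658.2 m.

658.2 m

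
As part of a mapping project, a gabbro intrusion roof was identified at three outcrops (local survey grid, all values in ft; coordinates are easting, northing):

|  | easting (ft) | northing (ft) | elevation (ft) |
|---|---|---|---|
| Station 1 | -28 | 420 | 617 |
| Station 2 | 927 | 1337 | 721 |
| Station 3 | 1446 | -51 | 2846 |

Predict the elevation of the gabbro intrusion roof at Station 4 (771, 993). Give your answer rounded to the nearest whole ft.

917 ft

Two edge vectors: Station 1→Station 2 = (955, 917, 104), Station 1→Station 3 = (1474, -471, 2229).
Normal n = (Station 1→Station 2) × (Station 1→Station 3) = (2092977, -1975399, -1801463).
So ∂z/∂easting = −n_x/n_z = 1.16182 and ∂z/∂northing = −n_y/n_z = −1.09655.
Intercept c from Station 1: 617 + 32.53 + 460.55 = 1110.08.
At (771, 993): z = 895.8 − 1088.9 + 1110.08 = 917.0 ft.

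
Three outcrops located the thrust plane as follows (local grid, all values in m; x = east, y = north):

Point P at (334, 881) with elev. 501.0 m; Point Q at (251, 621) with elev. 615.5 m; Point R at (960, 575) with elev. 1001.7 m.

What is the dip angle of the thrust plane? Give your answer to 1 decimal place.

38.2°

Let the plane be z = a·x + b·y + c.
Point Q−Point P: −83a − 260b = 114.5;  Point R−Point P: 626a − 306b = 500.7.
Solving gives a = 0.50567, b = −0.60181.
Gradient magnitude |∇z| = √(a² + b²) = √(0.25570 + 0.36217) = 0.78605.
True dip = arctan(0.78605) = 38.2°, dipping toward NW (azimuth ≈ 320°).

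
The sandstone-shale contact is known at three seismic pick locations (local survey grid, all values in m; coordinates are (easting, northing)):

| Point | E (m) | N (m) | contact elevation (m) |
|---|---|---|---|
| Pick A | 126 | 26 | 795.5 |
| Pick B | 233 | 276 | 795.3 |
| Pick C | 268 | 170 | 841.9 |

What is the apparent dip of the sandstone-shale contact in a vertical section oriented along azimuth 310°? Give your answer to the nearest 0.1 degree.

Let the plane be z = a·E + b·N + c.
Pick B−Pick A: 107a + 250b = −0.2;  Pick C−Pick A: 142a + 144b = 46.4.
Solving gives a = 0.57878, b = −0.24852.
Unit vector along 310° is (sin 310°, cos 310°) = (-0.7660, 0.6428).
Slope in that direction = a·(-0.7660) + b·(0.6428) = −0.60311.
Apparent dip = arctan|0.60311| = 31.1° (true dip is 32.2°, so apparent ≤ true as expected).

31.1°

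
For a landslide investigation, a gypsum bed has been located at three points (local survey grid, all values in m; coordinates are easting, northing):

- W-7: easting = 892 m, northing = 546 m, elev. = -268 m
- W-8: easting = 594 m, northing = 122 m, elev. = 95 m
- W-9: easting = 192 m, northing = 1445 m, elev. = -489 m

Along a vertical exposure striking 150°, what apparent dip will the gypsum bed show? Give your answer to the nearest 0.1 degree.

15.9°

Let the plane be z = a·easting + b·northing + c.
W-8−W-7: −298a − 424b = 363;  W-9−W-7: −700a + 899b = −221.
Solving gives a = −0.41196, b = −0.56660.
Unit vector along 150° is (sin 150°, cos 150°) = (0.5000, -0.8660).
Slope in that direction = a·(0.5000) + b·(-0.8660) = 0.28471.
Apparent dip = arctan|0.28471| = 15.9° (true dip is 35.0°, so apparent ≤ true as expected).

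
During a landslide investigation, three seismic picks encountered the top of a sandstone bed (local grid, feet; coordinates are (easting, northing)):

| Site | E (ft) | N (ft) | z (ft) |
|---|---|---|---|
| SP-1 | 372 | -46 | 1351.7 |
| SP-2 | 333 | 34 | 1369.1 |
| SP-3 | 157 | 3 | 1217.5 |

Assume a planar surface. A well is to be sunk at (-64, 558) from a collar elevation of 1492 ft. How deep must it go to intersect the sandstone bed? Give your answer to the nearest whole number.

116 ft

Two edge vectors: SP-1→SP-2 = (-39, 80, 17.4), SP-1→SP-3 = (-215, 49, -134.2).
Normal n = (SP-1→SP-2) × (SP-1→SP-3) = (-11588.6, -8974.8, 15289).
So ∂z/∂E = −n_x/n_z = 0.75797 and ∂z/∂N = −n_y/n_z = 0.58701.
Intercept c from SP-1: 1351.7 − 281.96 + 27.00 = 1096.74.
At (-64, 558): z_contact = −48.5 + 327.6 + 1096.74 = 1375.8 ft.
Depth below ground = 1492 − 1375.8 = 116 ft.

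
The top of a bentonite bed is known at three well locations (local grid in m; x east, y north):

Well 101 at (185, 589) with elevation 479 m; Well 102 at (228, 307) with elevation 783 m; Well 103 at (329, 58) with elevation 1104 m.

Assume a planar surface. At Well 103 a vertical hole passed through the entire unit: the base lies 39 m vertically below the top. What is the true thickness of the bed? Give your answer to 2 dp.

Let the plane be z = a·x + b·y + c.
Well 102−Well 101: 43a − 282b = 304;  Well 103−Well 101: 144a − 531b = 625.
Solving gives a = 0.83409, b = −0.95083.
|∇z| = √(a²+b²) = 1.26483, so dip δ = arctan(1.26483) = 51.67°.
True thickness = vertical thickness × cos δ = 39 × cos 51.67° = 24.19 m.

24.19 m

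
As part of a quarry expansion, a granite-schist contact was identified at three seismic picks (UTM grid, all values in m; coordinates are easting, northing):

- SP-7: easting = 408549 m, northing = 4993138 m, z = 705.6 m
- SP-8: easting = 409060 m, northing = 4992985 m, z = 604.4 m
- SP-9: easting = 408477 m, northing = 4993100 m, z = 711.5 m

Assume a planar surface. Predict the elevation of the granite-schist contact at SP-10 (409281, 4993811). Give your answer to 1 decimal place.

685.9 m

Two edge vectors: SP-7→SP-8 = (511, -153, -101.2), SP-7→SP-9 = (-72, -38, 5.9).
Normal n = (SP-7→SP-8) × (SP-7→SP-9) = (-4748.3, 4271.5, -30434).
So ∂z/∂easting = −n_x/n_z = −0.156019583 and ∂z/∂northing = −n_y/n_z = 0.140352895.
Intercept c from SP-7: 705.6 + 63741.64 − 700801.37 = −636354.13.
At (409281, 4993811): z = −63855.9 + 700895.8 − 636354.13 = 685.9 m.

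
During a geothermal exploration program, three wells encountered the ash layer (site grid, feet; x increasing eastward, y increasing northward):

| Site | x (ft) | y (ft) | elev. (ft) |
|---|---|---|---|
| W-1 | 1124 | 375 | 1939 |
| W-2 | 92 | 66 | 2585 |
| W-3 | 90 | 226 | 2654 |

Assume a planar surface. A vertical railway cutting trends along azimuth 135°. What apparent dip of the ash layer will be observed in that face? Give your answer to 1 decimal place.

39.7°

Two edge vectors: W-1→W-2 = (-1032, -309, 646), W-1→W-3 = (-1034, -149, 715).
Normal n = (W-1→W-2) × (W-1→W-3) = (-124681, 69916, -165738).
So ∂z/∂x = −n_x/n_z = −0.75228 and ∂z/∂y = −n_y/n_z = 0.42185.
Unit vector along 135° is (sin 135°, cos 135°) = (0.7071, -0.7071).
Slope in that direction = a·(0.7071) + b·(-0.7071) = −0.83023.
Apparent dip = arctan|0.83023| = 39.7° (true dip is 40.8°, so apparent ≤ true as expected).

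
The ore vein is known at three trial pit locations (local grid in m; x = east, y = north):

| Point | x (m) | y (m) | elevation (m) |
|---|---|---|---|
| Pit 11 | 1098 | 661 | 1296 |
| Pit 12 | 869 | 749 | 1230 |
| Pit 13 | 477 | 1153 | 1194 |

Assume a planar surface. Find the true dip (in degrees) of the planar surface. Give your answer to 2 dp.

26.85°

Two edge vectors: Pit 11→Pit 12 = (-229, 88, -66), Pit 11→Pit 13 = (-621, 492, -102).
Normal n = (Pit 11→Pit 12) × (Pit 11→Pit 13) = (23496, 17628, -58020).
So ∂z/∂x = −n_x/n_z = 0.40496 and ∂z/∂y = −n_y/n_z = 0.30383.
Gradient magnitude |∇z| = √(a² + b²) = √(0.16400 + 0.09231) = 0.50627.
True dip = arctan(0.50627) = 26.85°, dipping toward SW (azimuth ≈ 233°).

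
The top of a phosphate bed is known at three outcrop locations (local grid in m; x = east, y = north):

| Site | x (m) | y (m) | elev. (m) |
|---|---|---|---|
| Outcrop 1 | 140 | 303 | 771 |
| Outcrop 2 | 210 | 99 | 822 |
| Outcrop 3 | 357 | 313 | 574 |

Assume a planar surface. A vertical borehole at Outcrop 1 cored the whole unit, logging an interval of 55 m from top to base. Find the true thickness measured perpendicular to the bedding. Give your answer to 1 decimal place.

Let the plane be z = a·x + b·y + c.
Outcrop 2−Outcrop 1: 70a − 204b = 51;  Outcrop 3−Outcrop 1: 217a + 10b = −197.
Solving gives a = −0.88236, b = −0.55277.
|∇z| = √(a²+b²) = 1.04121, so dip δ = arctan(1.04121) = 46.16°.
True thickness = vertical thickness × cos δ = 55 × cos 46.16° = 38.1 m.

38.1 m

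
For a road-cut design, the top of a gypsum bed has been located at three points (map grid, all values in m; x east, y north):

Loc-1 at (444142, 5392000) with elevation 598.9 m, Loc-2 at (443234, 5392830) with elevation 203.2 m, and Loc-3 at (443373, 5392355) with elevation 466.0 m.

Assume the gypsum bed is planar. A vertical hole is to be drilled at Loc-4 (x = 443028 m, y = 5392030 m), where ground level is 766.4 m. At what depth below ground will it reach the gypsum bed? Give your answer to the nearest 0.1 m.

78.6 m

Let the plane be z = a·x + b·y + c.
Loc-2−Loc-1: −908a + 830b = −395.7;  Loc-3−Loc-1: −769a + 355b = −132.9.
Solving gives a = −0.095484759, b = −0.581205014.
Then c = 598.9 − a·444142 − b·5392000 = 3176865.13.
At (443028, 5392030): z_contact = −42302.42 − 3133874.87 + 3176865.13 = 687.83 m.
Depth below ground = 766.4 − 687.83 = 78.6 m.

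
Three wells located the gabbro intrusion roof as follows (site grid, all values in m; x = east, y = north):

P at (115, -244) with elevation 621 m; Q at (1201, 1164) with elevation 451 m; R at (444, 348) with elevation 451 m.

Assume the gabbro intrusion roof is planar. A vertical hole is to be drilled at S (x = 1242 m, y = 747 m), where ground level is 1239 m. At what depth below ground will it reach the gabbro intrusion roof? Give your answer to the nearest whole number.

Two edge vectors: P→Q = (1086, 1408, -170), P→R = (329, 592, -170).
Normal n = (P→Q) × (P→R) = (-138720, 128690, 179680).
So ∂z/∂x = −n_x/n_z = 0.77204 and ∂z/∂y = −n_y/n_z = −0.71622.
Intercept c from P: 621 − 88.78 − 174.76 = 357.46.
At (1242, 747): z_contact = 958.9 − 535.0 + 357.46 = 781.3 m.
Depth below ground = 1239 − 781.3 = 458 m.

458 m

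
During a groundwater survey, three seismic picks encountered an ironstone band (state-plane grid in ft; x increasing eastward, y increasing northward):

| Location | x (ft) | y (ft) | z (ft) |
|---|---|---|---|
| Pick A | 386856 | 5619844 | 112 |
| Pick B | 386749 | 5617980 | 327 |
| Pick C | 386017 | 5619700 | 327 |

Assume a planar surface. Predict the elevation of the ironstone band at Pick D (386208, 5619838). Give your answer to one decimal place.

Let the plane be z = a·x + b·y + c.
Pick B−Pick A: −107a − 1864b = 215;  Pick C−Pick A: −839a − 144b = 215.
Solving gives a = −0.238813604, b = −0.101634627.
Then c = 112 − a·386856 − b·5619844 = 663669.22.
At (386208, 5619838): z = −92231.7 − 571170.1 + 663669.22 = 267.4 ft.

267.4 ft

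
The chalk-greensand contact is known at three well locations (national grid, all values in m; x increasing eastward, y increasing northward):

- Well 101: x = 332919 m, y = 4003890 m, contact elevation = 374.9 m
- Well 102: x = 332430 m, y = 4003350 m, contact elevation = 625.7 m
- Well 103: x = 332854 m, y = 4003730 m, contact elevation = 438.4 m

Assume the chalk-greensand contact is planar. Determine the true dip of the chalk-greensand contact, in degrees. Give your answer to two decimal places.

20.19°

Two edge vectors: Well 101→Well 102 = (-489, -540, 250.8), Well 101→Well 103 = (-65, -160, 63.5).
Normal n = (Well 101→Well 102) × (Well 101→Well 103) = (5838, 14749.5, 43140).
So ∂z/∂x = −n_x/n_z = −0.13533 and ∂z/∂y = −n_y/n_z = −0.34190.
Gradient magnitude |∇z| = √(a² + b²) = √(0.01831 + 0.11689) = 0.36771.
True dip = arctan(0.36771) = 20.19°, dipping toward NNE (azimuth ≈ 022°).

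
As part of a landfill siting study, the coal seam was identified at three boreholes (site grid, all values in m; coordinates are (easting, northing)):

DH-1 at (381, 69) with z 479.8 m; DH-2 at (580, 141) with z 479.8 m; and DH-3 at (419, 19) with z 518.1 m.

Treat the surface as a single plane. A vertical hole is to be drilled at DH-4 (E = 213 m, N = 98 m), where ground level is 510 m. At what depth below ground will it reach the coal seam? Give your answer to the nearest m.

Two edge vectors: DH-1→DH-2 = (199, 72, 0), DH-1→DH-3 = (38, -50, 38.3).
Normal n = (DH-1→DH-2) × (DH-1→DH-3) = (2757.6, -7621.7, -12686).
So ∂z/∂E = −n_x/n_z = 0.21737 and ∂z/∂N = −n_y/n_z = −0.60080.
Intercept c from DH-1: 479.8 − 82.82 + 41.45 = 438.44.
At (213, 98): z_contact = 46.3 − 58.9 + 438.44 = 425.9 m.
Depth below ground = 510 − 425.9 = 84 m.

84 m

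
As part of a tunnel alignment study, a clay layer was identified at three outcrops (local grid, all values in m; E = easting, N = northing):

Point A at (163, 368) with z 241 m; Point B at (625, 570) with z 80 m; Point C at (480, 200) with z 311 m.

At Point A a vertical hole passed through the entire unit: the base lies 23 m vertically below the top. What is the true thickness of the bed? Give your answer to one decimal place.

Two edge vectors: Point A→Point B = (462, 202, -161), Point A→Point C = (317, -168, 70).
Normal n = (Point A→Point B) × (Point A→Point C) = (-12908, -83377, -141650).
So ∂z/∂E = −n_x/n_z = −0.09113 and ∂z/∂N = −n_y/n_z = −0.58861.
|∇z| = √(a²+b²) = 0.59562, so dip δ = arctan(0.59562) = 30.78°.
True thickness = vertical thickness × cos δ = 23 × cos 30.78° = 19.8 m.

19.8 m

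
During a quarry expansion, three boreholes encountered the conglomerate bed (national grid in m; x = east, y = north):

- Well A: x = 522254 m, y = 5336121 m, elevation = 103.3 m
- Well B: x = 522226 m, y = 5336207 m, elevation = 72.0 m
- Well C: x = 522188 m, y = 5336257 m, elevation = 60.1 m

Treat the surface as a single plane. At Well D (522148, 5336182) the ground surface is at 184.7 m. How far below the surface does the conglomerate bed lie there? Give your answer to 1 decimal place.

78.6 m

Let the plane be z = a·x + b·y + c.
Well B−Well A: −28a + 86b = −31.3;  Well C−Well A: −66a + 136b = −43.2.
Solving gives a = −0.289935760, b = −0.458351178.
Then c = 103.3 − a·522254 − b·5336121 = 2597340.76.
At (522148, 5336182): z_contact = −151389.38 − 2445845.30 + 2597340.76 = 106.07 m.
Depth below ground = 184.7 − 106.07 = 78.6 m.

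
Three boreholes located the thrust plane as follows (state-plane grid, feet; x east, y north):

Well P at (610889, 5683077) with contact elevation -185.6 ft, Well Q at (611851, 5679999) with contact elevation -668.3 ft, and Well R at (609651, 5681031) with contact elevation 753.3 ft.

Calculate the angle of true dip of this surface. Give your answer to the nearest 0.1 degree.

Two edge vectors: Well P→Well Q = (962, -3078, -482.7), Well P→Well R = (-1238, -2046, 938.9).
Normal n = (Well P→Well Q) × (Well P→Well R) = (-3877538.4, -305639.2, -5778816).
So ∂z/∂x = −n_x/n_z = −0.67099 and ∂z/∂y = −n_y/n_z = −0.05289.
Gradient magnitude |∇z| = √(a² + b²) = √(0.45023 + 0.00280) = 0.67307.
True dip = arctan(0.67307) = 33.9°, dipping toward E (azimuth ≈ 085°).

33.9°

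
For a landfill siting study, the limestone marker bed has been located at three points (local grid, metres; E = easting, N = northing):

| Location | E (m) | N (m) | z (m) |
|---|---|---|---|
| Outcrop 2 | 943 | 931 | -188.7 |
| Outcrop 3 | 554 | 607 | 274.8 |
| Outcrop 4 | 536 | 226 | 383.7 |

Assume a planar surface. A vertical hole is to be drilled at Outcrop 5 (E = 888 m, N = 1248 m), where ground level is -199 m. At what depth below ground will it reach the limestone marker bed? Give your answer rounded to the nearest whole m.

Let the plane be z = a·E + b·N + c.
Outcrop 3−Outcrop 2: −389a − 324b = 463.5;  Outcrop 4−Outcrop 2: −407a − 705b = 572.4.
Solving gives a = −0.99251, b = −0.23894.
Then c = -188.7 − a·943 − b·931 = 969.68.
At (888, 1248): z_contact = −881.3 − 298.2 + 969.68 = -209.9 m.
Depth below ground = -199 − (-209.9) = 11 m.

11 m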